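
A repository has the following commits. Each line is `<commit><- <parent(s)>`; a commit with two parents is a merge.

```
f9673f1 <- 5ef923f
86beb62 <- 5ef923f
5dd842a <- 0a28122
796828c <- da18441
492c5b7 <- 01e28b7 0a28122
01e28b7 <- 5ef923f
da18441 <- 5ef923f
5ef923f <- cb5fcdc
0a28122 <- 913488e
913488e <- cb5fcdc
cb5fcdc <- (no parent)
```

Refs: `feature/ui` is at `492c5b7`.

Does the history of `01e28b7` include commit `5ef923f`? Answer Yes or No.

Ancestors of 01e28b7 (commits reachable by following parents): {01e28b7, 5ef923f, cb5fcdc}.
5ef923f is in that set, so it is an ancestor of 01e28b7.

Yes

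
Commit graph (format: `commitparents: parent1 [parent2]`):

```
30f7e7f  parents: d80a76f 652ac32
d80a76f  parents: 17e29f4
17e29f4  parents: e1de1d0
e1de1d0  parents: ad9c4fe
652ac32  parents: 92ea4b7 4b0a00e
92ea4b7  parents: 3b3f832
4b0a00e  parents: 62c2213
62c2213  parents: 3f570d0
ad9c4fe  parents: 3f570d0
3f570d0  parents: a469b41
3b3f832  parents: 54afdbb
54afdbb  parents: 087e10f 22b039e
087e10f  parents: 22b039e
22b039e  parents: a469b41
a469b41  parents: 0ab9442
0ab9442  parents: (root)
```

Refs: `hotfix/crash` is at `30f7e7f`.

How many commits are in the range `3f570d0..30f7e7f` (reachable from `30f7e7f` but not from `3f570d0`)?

13

Reachable from 30f7e7f: {087e10f, 0ab9442, 17e29f4, 22b039e, 30f7e7f, 3b3f832, 3f570d0, 4b0a00e, 54afdbb, 62c2213, 652ac32, 92ea4b7, a469b41, ad9c4fe, d80a76f, e1de1d0}.
Reachable from 3f570d0: {0ab9442, 3f570d0, a469b41}.
In 30f7e7f's history but not 3f570d0's: {087e10f, 17e29f4, 22b039e, 30f7e7f, 3b3f832, 4b0a00e, 54afdbb, 62c2213, 652ac32, 92ea4b7, ad9c4fe, d80a76f, e1de1d0} — 13 commits.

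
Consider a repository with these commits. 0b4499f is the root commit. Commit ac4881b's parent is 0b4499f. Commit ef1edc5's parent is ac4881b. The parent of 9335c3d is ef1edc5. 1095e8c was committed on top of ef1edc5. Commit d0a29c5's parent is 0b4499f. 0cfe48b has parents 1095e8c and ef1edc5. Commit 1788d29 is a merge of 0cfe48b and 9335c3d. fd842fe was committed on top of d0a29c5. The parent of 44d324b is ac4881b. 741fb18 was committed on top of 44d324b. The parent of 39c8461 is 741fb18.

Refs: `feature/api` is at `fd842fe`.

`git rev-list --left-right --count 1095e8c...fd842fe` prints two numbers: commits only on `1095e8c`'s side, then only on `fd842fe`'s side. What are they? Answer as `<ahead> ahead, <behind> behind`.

3 ahead, 2 behind

Reachable from 1095e8c: {0b4499f, 1095e8c, ac4881b, ef1edc5}.
Reachable from fd842fe: {0b4499f, d0a29c5, fd842fe}.
Only in 1095e8c's history (ahead): {1095e8c, ac4881b, ef1edc5} — 3.
Only in fd842fe's history (behind): {d0a29c5, fd842fe} — 2.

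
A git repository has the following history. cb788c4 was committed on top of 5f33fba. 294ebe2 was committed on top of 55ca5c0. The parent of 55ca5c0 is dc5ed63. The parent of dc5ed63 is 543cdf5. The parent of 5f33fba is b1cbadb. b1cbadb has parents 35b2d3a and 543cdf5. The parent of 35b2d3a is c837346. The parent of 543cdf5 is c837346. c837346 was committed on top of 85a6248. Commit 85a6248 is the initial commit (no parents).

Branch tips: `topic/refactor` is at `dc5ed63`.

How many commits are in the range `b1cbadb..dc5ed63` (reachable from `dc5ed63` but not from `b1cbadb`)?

Reachable from dc5ed63: {543cdf5, 85a6248, c837346, dc5ed63}.
Reachable from b1cbadb: {35b2d3a, 543cdf5, 85a6248, b1cbadb, c837346}.
In dc5ed63's history but not b1cbadb's: {dc5ed63} — 1 commit.

1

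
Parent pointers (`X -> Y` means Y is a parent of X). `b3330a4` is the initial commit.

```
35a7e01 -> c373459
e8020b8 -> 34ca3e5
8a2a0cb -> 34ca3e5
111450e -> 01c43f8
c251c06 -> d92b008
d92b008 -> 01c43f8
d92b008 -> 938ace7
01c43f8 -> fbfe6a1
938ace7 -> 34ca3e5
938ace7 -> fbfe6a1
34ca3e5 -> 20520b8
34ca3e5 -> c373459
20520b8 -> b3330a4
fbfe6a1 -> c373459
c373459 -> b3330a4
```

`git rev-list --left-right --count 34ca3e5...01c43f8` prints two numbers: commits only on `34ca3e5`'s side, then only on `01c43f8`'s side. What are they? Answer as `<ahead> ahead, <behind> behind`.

2 ahead, 2 behind

Reachable from 34ca3e5: {20520b8, 34ca3e5, b3330a4, c373459}.
Reachable from 01c43f8: {01c43f8, b3330a4, c373459, fbfe6a1}.
Only in 34ca3e5's history (ahead): {20520b8, 34ca3e5} — 2.
Only in 01c43f8's history (behind): {01c43f8, fbfe6a1} — 2.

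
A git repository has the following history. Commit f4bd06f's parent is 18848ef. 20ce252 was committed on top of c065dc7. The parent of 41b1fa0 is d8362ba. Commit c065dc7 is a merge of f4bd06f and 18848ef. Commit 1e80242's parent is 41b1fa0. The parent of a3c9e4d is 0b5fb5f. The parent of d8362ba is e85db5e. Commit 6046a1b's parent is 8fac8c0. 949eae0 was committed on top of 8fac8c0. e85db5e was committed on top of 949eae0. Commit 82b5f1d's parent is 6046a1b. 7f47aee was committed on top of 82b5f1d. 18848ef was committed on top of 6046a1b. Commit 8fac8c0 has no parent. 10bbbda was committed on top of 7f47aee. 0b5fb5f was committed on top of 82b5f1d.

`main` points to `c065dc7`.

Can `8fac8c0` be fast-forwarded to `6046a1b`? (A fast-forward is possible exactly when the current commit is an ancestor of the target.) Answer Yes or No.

Yes

A fast-forward from 8fac8c0 to 6046a1b is possible iff 8fac8c0 is an ancestor of 6046a1b.
Ancestors of 6046a1b: {6046a1b, 8fac8c0}.
8fac8c0 is among them, so fast-forward is possible.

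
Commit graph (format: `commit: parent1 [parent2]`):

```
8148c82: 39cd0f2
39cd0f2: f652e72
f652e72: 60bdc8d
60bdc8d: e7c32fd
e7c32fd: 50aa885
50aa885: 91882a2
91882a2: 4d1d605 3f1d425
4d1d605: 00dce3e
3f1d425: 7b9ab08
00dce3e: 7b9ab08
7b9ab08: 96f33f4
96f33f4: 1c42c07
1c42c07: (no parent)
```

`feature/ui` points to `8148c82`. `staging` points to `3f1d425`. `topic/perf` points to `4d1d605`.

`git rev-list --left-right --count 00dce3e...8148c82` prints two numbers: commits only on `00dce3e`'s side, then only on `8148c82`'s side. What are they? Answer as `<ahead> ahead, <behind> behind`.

0 ahead, 9 behind

Reachable from 00dce3e: {00dce3e, 1c42c07, 7b9ab08, 96f33f4}.
Reachable from 8148c82: {00dce3e, 1c42c07, 39cd0f2, 3f1d425, 4d1d605, 50aa885, 60bdc8d, 7b9ab08, 8148c82, 91882a2, 96f33f4, e7c32fd, f652e72}.
Only in 00dce3e's history (ahead): {} — 0.
Only in 8148c82's history (behind): {39cd0f2, 3f1d425, 4d1d605, 50aa885, 60bdc8d, 8148c82, 91882a2, e7c32fd, f652e72} — 9.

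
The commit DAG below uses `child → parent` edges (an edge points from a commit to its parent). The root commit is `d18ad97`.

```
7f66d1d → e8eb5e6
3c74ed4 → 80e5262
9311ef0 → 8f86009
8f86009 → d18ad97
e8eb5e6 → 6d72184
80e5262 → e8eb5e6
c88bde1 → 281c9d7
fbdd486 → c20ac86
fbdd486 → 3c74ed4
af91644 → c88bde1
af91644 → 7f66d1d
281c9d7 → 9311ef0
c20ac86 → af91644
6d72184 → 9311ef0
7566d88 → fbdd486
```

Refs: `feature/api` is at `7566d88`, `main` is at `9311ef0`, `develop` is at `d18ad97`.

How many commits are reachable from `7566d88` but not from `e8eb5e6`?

Reachable from 7566d88: {281c9d7, 3c74ed4, 6d72184, 7566d88, 7f66d1d, 80e5262, 8f86009, 9311ef0, af91644, c20ac86, c88bde1, d18ad97, e8eb5e6, fbdd486}.
Reachable from e8eb5e6: {6d72184, 8f86009, 9311ef0, d18ad97, e8eb5e6}.
In 7566d88's history but not e8eb5e6's: {281c9d7, 3c74ed4, 7566d88, 7f66d1d, 80e5262, af91644, c20ac86, c88bde1, fbdd486} — 9 commits.

9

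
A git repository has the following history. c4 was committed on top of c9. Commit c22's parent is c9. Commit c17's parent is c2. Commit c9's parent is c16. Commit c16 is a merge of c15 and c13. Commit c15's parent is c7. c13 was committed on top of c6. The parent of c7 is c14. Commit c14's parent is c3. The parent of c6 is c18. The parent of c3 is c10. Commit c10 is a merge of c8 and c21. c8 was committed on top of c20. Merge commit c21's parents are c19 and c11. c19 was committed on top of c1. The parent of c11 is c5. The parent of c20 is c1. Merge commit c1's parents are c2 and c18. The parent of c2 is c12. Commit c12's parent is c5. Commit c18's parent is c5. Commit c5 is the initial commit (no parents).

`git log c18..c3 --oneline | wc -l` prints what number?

Reachable from c3: {c1, c10, c11, c12, c18, c19, c2, c20, c21, c3, c5, c8}.
Reachable from c18: {c18, c5}.
In c3's history but not c18's: {c1, c10, c11, c12, c19, c2, c20, c21, c3, c8} — 10 commits.

10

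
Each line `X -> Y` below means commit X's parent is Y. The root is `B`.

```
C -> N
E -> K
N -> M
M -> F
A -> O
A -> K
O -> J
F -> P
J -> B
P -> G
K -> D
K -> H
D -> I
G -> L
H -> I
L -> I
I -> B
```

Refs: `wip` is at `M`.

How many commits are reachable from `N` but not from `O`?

Reachable from N: {B, F, G, I, L, M, N, P}.
Reachable from O: {B, J, O}.
In N's history but not O's: {F, G, I, L, M, N, P} — 7 commits.

7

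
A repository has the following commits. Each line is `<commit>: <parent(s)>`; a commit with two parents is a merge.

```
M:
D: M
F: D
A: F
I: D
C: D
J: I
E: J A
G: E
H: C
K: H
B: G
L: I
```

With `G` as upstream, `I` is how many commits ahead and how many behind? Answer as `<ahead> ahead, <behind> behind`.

Reachable from I: {D, I, M}.
Reachable from G: {A, D, E, F, G, I, J, M}.
Only in I's history (ahead): {} — 0.
Only in G's history (behind): {A, E, F, G, J} — 5.

0 ahead, 5 behind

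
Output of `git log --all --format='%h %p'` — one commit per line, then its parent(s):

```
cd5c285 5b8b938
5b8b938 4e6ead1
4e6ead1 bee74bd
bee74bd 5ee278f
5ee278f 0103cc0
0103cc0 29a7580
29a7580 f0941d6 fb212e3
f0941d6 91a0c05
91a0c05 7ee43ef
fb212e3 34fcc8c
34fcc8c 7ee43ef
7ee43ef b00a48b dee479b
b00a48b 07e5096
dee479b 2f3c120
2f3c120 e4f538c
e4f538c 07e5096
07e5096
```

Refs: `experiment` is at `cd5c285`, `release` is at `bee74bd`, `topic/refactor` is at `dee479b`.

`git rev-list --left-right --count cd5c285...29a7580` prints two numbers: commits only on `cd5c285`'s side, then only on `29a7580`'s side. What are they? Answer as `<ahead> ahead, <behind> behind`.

Reachable from cd5c285: {0103cc0, 07e5096, 29a7580, 2f3c120, 34fcc8c, 4e6ead1, 5b8b938, 5ee278f, 7ee43ef, 91a0c05, b00a48b, bee74bd, cd5c285, dee479b, e4f538c, f0941d6, fb212e3}.
Reachable from 29a7580: {07e5096, 29a7580, 2f3c120, 34fcc8c, 7ee43ef, 91a0c05, b00a48b, dee479b, e4f538c, f0941d6, fb212e3}.
Only in cd5c285's history (ahead): {0103cc0, 4e6ead1, 5b8b938, 5ee278f, bee74bd, cd5c285} — 6.
Only in 29a7580's history (behind): {} — 0.

6 ahead, 0 behind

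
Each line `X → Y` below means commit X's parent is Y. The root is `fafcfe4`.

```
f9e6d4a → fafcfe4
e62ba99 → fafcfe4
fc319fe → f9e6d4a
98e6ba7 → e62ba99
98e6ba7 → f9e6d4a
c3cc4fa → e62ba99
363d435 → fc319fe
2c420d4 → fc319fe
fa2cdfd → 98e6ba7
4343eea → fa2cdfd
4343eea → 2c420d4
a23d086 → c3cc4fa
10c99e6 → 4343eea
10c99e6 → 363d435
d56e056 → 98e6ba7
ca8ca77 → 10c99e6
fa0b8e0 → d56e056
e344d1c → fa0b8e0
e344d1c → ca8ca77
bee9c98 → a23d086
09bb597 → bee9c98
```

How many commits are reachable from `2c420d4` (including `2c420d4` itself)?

4

Walking parent pointers from 2c420d4: reachable set = {2c420d4, f9e6d4a, fafcfe4, fc319fe}.
That is 4 commits.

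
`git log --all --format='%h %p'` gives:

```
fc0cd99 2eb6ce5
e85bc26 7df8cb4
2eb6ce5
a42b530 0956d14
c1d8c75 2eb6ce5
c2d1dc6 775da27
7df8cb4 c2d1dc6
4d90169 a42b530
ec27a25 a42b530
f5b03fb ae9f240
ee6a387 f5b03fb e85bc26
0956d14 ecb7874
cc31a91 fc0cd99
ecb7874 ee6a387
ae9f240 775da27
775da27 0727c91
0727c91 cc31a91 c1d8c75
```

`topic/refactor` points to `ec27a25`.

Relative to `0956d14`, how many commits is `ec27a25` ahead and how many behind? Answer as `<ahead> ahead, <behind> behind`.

Reachable from ec27a25: {0727c91, 0956d14, 2eb6ce5, 775da27, 7df8cb4, a42b530, ae9f240, c1d8c75, c2d1dc6, cc31a91, e85bc26, ec27a25, ecb7874, ee6a387, f5b03fb, fc0cd99}.
Reachable from 0956d14: {0727c91, 0956d14, 2eb6ce5, 775da27, 7df8cb4, ae9f240, c1d8c75, c2d1dc6, cc31a91, e85bc26, ecb7874, ee6a387, f5b03fb, fc0cd99}.
Only in ec27a25's history (ahead): {a42b530, ec27a25} — 2.
Only in 0956d14's history (behind): {} — 0.

2 ahead, 0 behind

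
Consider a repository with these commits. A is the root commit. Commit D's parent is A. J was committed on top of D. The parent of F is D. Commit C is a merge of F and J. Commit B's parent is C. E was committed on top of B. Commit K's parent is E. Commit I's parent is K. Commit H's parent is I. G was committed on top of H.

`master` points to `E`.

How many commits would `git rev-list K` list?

8

Walking parent pointers from K: reachable set = {A, B, C, D, E, F, J, K}.
That is 8 commits.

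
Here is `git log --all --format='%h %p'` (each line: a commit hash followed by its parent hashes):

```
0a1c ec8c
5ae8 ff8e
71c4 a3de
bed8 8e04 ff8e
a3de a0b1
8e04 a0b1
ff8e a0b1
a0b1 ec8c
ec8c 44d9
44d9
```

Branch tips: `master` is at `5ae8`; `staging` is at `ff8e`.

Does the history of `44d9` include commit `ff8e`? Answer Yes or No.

Ancestors of 44d9: {44d9}.
ff8e is not in that set, so it is not an ancestor of 44d9.

No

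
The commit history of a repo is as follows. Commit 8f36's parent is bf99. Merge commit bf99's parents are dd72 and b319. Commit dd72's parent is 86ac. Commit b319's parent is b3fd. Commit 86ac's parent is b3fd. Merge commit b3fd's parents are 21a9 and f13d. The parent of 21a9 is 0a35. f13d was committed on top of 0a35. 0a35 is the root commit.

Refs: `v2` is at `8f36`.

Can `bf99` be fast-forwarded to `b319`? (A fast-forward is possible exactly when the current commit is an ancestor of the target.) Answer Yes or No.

A fast-forward from bf99 to b319 is possible iff bf99 is an ancestor of b319.
Ancestors of b319: {0a35, 21a9, b319, b3fd, f13d}.
bf99 is not among them, so fast-forward is not possible.

No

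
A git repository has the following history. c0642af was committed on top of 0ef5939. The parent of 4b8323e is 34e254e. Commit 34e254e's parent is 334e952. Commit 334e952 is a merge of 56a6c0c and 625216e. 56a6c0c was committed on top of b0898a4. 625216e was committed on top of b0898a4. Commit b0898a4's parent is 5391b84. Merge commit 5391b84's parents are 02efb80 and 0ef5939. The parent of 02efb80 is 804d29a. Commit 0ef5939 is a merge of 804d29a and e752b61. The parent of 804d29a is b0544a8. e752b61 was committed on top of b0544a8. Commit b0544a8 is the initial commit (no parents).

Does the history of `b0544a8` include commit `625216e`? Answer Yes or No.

Ancestors of b0544a8: {b0544a8}.
625216e is not in that set, so it is not an ancestor of b0544a8.

No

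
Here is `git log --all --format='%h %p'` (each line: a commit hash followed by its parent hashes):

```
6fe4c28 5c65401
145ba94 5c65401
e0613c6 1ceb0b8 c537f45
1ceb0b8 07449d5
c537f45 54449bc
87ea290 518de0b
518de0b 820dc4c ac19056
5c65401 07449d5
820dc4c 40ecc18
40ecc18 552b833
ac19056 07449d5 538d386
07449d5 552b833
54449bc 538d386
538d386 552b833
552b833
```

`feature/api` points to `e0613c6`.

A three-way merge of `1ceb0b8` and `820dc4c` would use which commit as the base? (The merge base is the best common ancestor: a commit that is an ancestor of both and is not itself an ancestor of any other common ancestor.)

Ancestors of 1ceb0b8: {07449d5, 1ceb0b8, 552b833}.
Ancestors of 820dc4c: {40ecc18, 552b833, 820dc4c}.
Common ancestors: {552b833}.
The only common ancestor is 552b833, so it is the merge base.

552b833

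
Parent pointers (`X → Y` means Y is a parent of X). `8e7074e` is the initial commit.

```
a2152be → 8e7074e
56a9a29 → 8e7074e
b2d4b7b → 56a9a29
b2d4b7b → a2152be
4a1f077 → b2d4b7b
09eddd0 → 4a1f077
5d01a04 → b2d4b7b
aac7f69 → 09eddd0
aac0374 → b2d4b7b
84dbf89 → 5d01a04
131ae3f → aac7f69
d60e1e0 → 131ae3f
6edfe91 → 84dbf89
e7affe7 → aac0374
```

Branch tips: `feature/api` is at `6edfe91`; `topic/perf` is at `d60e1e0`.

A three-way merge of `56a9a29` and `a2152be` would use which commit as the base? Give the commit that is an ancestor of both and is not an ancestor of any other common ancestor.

Ancestors of 56a9a29: {56a9a29, 8e7074e}.
Ancestors of a2152be: {8e7074e, a2152be}.
Common ancestors: {8e7074e}.
The only common ancestor is 8e7074e, so it is the merge base.

8e7074e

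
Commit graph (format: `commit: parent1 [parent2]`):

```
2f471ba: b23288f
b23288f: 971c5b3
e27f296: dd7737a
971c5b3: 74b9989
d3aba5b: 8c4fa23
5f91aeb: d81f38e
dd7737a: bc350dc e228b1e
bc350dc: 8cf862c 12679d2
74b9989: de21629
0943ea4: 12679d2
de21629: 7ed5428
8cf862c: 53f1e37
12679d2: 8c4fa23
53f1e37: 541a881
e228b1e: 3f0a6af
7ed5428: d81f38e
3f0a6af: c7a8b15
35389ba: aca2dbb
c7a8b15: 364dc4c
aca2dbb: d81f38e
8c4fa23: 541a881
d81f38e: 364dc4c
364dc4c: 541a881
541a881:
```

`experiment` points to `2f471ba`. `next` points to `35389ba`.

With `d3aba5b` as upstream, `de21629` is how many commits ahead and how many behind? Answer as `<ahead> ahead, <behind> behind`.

Reachable from de21629: {364dc4c, 541a881, 7ed5428, d81f38e, de21629}.
Reachable from d3aba5b: {541a881, 8c4fa23, d3aba5b}.
Only in de21629's history (ahead): {364dc4c, 7ed5428, d81f38e, de21629} — 4.
Only in d3aba5b's history (behind): {8c4fa23, d3aba5b} — 2.

4 ahead, 2 behind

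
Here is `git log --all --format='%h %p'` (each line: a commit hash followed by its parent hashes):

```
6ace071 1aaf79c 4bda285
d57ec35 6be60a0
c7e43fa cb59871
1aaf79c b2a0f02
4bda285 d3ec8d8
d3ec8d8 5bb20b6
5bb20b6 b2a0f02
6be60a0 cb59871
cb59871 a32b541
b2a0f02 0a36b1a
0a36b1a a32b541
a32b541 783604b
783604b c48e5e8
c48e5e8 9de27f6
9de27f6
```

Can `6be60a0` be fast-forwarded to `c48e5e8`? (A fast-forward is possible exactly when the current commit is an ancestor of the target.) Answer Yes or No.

No

A fast-forward from 6be60a0 to c48e5e8 is possible iff 6be60a0 is an ancestor of c48e5e8.
Ancestors of c48e5e8: {9de27f6, c48e5e8}.
6be60a0 is not among them, so fast-forward is not possible.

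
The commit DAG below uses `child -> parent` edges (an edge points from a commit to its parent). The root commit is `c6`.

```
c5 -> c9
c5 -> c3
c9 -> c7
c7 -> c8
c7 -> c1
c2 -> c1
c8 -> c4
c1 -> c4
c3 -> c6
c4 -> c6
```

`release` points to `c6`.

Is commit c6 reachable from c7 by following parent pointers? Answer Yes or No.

Ancestors of c7 (commits reachable by following parents): {c1, c4, c6, c7, c8}.
c6 is in that set, so it is an ancestor of c7.

Yes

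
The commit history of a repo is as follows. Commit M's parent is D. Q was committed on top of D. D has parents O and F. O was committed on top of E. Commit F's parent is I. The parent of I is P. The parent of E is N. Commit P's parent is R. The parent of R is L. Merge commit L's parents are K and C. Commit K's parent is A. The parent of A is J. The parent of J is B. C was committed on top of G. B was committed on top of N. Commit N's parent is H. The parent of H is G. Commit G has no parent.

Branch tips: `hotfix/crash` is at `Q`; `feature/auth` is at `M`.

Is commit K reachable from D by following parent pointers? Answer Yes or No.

Yes

Ancestors of D (commits reachable by following parents): {A, B, C, D, E, F, G, H, I, J, K, L, N, O, P, R}.
K is in that set, so it is an ancestor of D.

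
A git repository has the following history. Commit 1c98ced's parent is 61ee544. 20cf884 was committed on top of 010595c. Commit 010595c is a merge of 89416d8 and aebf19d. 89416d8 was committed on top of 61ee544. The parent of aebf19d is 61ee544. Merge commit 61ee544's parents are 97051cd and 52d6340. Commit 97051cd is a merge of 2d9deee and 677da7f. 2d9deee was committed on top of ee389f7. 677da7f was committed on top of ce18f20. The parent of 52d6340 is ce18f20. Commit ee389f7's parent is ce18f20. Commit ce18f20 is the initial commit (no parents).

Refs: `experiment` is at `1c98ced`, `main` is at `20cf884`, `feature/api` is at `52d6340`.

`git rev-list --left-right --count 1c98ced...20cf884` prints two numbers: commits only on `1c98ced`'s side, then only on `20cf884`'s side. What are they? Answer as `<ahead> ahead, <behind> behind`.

Reachable from 1c98ced: {1c98ced, 2d9deee, 52d6340, 61ee544, 677da7f, 97051cd, ce18f20, ee389f7}.
Reachable from 20cf884: {010595c, 20cf884, 2d9deee, 52d6340, 61ee544, 677da7f, 89416d8, 97051cd, aebf19d, ce18f20, ee389f7}.
Only in 1c98ced's history (ahead): {1c98ced} — 1.
Only in 20cf884's history (behind): {010595c, 20cf884, 89416d8, aebf19d} — 4.

1 ahead, 4 behind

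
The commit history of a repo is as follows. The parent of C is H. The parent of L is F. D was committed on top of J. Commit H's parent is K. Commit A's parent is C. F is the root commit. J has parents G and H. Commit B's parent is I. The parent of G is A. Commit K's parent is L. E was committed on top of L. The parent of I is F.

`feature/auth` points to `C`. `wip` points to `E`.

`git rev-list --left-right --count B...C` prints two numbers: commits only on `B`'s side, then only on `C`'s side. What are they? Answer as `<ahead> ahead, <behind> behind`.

2 ahead, 4 behind

Reachable from B: {B, F, I}.
Reachable from C: {C, F, H, K, L}.
Only in B's history (ahead): {B, I} — 2.
Only in C's history (behind): {C, H, K, L} — 4.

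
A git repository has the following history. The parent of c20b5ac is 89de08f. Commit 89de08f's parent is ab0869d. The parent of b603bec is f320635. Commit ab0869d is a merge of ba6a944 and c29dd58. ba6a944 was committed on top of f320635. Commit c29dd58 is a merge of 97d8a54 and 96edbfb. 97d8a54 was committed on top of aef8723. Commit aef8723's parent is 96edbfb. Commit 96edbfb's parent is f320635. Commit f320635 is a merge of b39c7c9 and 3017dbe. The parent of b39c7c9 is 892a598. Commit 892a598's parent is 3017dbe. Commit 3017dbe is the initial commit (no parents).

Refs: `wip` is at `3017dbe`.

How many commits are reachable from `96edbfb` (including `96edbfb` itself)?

5

Walking parent pointers from 96edbfb: reachable set = {3017dbe, 892a598, 96edbfb, b39c7c9, f320635}.
That is 5 commits.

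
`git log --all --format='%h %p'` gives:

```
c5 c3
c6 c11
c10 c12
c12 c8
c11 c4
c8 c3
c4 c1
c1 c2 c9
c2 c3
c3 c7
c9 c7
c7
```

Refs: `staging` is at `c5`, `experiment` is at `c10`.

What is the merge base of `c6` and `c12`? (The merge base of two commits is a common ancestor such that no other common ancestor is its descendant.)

c3

Ancestors of c6: {c1, c11, c2, c3, c4, c6, c7, c9}.
Ancestors of c12: {c12, c3, c7, c8}.
Common ancestors: {c3, c7}.
Among these, c3 is not an ancestor of any other common ancestor — it is the merge base.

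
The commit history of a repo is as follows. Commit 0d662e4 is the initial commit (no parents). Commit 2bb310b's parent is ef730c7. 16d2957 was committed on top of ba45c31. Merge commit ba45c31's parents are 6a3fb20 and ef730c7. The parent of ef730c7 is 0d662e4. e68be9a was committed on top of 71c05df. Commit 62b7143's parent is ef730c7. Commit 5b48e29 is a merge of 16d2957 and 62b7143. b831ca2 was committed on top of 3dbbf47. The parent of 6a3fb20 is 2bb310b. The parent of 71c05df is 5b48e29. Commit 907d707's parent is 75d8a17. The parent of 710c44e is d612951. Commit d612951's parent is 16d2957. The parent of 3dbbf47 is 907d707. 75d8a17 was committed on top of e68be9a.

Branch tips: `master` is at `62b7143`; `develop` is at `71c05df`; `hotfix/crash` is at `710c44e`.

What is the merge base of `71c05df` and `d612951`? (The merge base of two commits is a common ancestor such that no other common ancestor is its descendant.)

Ancestors of 71c05df: {0d662e4, 16d2957, 2bb310b, 5b48e29, 62b7143, 6a3fb20, 71c05df, ba45c31, ef730c7}.
Ancestors of d612951: {0d662e4, 16d2957, 2bb310b, 6a3fb20, ba45c31, d612951, ef730c7}.
Common ancestors: {0d662e4, 16d2957, 2bb310b, 6a3fb20, ba45c31, ef730c7}.
Among these, 16d2957 is not an ancestor of any other common ancestor — it is the merge base.

16d2957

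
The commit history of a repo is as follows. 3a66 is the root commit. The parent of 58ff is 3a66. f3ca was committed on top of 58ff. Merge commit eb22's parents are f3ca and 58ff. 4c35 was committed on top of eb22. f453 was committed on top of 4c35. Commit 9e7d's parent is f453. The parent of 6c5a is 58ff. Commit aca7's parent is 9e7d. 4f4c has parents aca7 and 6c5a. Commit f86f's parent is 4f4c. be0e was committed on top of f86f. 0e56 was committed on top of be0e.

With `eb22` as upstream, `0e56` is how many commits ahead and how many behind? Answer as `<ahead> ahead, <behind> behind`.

Reachable from 0e56: {0e56, 3a66, 4c35, 4f4c, 58ff, 6c5a, 9e7d, aca7, be0e, eb22, f3ca, f453, f86f}.
Reachable from eb22: {3a66, 58ff, eb22, f3ca}.
Only in 0e56's history (ahead): {0e56, 4c35, 4f4c, 6c5a, 9e7d, aca7, be0e, f453, f86f} — 9.
Only in eb22's history (behind): {} — 0.

9 ahead, 0 behind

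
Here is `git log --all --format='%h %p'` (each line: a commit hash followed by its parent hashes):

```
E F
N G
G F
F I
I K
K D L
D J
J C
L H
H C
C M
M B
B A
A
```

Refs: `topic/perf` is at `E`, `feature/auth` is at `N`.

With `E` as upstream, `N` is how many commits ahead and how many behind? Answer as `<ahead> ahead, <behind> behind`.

Reachable from N: {A, B, C, D, F, G, H, I, J, K, L, M, N}.
Reachable from E: {A, B, C, D, E, F, H, I, J, K, L, M}.
Only in N's history (ahead): {G, N} — 2.
Only in E's history (behind): {E} — 1.

2 ahead, 1 behind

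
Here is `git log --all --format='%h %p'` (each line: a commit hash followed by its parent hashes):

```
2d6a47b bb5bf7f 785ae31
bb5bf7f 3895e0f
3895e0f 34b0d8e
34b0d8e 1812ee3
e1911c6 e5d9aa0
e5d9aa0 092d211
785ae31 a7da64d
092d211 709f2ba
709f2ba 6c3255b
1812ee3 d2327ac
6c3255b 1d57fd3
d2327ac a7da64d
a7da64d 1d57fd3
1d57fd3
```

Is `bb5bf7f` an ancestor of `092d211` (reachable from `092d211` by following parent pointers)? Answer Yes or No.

Ancestors of 092d211: {092d211, 1d57fd3, 6c3255b, 709f2ba}.
bb5bf7f is not in that set, so it is not an ancestor of 092d211.

No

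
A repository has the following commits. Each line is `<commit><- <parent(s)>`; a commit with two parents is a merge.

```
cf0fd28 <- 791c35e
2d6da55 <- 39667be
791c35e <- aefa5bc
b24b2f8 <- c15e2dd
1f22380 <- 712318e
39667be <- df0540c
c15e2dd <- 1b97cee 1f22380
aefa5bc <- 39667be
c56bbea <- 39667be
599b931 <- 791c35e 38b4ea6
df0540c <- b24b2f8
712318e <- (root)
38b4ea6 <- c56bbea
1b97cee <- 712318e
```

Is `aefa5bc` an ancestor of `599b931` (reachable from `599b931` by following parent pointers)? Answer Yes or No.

Ancestors of 599b931 (commits reachable by following parents): {1b97cee, 1f22380, 38b4ea6, 39667be, 599b931, 712318e, 791c35e, aefa5bc, b24b2f8, c15e2dd, c56bbea, df0540c}.
aefa5bc is in that set, so it is an ancestor of 599b931.

Yes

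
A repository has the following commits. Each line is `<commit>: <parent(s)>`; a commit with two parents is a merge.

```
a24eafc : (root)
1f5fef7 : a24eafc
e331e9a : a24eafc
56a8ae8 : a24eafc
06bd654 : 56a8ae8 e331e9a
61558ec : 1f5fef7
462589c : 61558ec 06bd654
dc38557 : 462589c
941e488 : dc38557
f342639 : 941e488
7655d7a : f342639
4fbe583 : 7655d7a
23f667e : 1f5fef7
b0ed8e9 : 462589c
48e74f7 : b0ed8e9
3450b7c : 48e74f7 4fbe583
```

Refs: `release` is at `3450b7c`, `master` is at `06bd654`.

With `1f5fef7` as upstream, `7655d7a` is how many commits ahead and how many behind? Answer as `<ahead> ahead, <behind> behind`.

9 ahead, 0 behind

Reachable from 7655d7a: {06bd654, 1f5fef7, 462589c, 56a8ae8, 61558ec, 7655d7a, 941e488, a24eafc, dc38557, e331e9a, f342639}.
Reachable from 1f5fef7: {1f5fef7, a24eafc}.
Only in 7655d7a's history (ahead): {06bd654, 462589c, 56a8ae8, 61558ec, 7655d7a, 941e488, dc38557, e331e9a, f342639} — 9.
Only in 1f5fef7's history (behind): {} — 0.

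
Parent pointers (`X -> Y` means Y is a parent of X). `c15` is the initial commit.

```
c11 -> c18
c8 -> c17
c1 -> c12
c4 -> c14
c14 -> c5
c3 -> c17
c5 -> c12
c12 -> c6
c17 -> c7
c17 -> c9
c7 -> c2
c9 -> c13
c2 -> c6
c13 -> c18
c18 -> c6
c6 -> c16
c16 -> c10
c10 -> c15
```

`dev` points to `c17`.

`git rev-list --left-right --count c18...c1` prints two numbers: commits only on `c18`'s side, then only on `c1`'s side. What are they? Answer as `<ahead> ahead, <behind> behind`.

1 ahead, 2 behind

Reachable from c18: {c10, c15, c16, c18, c6}.
Reachable from c1: {c1, c10, c12, c15, c16, c6}.
Only in c18's history (ahead): {c18} — 1.
Only in c1's history (behind): {c1, c12} — 2.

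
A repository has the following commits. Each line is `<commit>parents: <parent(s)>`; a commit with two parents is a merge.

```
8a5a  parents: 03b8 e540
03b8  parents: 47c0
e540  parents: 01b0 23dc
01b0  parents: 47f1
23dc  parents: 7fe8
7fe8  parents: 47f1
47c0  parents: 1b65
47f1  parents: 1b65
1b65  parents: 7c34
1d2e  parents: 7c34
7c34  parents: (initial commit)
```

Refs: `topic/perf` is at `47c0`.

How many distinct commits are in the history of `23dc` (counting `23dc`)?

Walking parent pointers from 23dc: reachable set = {1b65, 23dc, 47f1, 7c34, 7fe8}.
That is 5 commits.

5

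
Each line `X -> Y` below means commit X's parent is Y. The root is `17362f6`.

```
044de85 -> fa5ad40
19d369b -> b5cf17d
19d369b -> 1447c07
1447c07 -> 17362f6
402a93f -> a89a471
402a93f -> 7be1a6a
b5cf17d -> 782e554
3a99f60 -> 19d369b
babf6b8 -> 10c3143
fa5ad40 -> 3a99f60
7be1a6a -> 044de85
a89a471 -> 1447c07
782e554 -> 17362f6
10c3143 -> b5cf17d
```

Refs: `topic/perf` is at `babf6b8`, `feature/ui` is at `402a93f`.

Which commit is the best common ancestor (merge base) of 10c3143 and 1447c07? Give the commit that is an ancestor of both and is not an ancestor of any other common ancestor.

17362f6

Ancestors of 10c3143: {10c3143, 17362f6, 782e554, b5cf17d}.
Ancestors of 1447c07: {1447c07, 17362f6}.
Common ancestors: {17362f6}.
The only common ancestor is 17362f6, so it is the merge base.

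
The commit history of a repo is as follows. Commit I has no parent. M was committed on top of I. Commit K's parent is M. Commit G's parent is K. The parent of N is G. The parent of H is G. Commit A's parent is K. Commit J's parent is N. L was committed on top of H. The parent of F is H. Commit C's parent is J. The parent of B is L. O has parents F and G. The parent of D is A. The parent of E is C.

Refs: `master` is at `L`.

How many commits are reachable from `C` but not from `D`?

4

Reachable from C: {C, G, I, J, K, M, N}.
Reachable from D: {A, D, I, K, M}.
In C's history but not D's: {C, G, J, N} — 4 commits.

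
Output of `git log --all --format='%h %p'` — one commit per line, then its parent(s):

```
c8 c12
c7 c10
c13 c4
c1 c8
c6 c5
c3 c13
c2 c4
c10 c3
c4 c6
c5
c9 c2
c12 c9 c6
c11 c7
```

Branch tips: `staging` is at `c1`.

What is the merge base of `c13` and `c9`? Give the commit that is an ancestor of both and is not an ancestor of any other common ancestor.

Ancestors of c13: {c13, c4, c5, c6}.
Ancestors of c9: {c2, c4, c5, c6, c9}.
Common ancestors: {c4, c5, c6}.
Among these, c4 is not an ancestor of any other common ancestor — it is the merge base.

c4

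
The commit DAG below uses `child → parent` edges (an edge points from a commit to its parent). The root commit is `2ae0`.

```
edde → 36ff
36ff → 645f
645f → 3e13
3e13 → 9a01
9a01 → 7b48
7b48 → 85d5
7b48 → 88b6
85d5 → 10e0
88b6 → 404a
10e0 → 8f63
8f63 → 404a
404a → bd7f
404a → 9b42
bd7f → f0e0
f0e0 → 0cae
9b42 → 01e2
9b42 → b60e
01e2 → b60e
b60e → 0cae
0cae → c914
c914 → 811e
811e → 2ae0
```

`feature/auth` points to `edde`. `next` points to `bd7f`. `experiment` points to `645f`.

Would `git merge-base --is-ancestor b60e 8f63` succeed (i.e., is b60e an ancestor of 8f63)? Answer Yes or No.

Yes

Ancestors of 8f63 (commits reachable by following parents): {01e2, 0cae, 2ae0, 404a, 811e, 8f63, 9b42, b60e, bd7f, c914, f0e0}.
b60e is in that set, so it is an ancestor of 8f63.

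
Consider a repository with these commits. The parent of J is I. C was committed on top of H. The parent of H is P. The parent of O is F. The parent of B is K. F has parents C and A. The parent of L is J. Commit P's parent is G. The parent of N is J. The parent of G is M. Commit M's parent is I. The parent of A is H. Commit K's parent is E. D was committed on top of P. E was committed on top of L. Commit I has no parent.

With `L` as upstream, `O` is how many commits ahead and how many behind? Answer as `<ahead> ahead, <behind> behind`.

8 ahead, 2 behind

Reachable from O: {A, C, F, G, H, I, M, O, P}.
Reachable from L: {I, J, L}.
Only in O's history (ahead): {A, C, F, G, H, M, O, P} — 8.
Only in L's history (behind): {J, L} — 2.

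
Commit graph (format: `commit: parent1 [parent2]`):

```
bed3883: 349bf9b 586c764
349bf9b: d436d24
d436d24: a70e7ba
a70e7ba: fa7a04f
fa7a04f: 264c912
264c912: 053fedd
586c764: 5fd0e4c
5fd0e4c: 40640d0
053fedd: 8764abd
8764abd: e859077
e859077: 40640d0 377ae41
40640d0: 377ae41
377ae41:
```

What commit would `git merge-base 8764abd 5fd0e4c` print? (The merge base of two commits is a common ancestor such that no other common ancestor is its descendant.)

Ancestors of 8764abd: {377ae41, 40640d0, 8764abd, e859077}.
Ancestors of 5fd0e4c: {377ae41, 40640d0, 5fd0e4c}.
Common ancestors: {377ae41, 40640d0}.
Among these, 40640d0 is not an ancestor of any other common ancestor — it is the merge base.

40640d0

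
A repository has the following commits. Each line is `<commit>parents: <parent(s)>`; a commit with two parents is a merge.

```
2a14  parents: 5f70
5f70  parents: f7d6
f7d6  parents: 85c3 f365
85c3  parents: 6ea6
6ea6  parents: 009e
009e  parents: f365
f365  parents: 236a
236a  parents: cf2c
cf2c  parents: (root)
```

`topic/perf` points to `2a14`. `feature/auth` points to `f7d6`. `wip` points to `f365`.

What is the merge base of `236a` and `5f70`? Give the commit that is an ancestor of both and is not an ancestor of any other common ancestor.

236a

Ancestors of 236a: {236a, cf2c}.
Ancestors of 5f70: {009e, 236a, 5f70, 6ea6, 85c3, cf2c, f365, f7d6}.
Common ancestors: {236a, cf2c}.
Among these, 236a is not an ancestor of any other common ancestor — it is the merge base.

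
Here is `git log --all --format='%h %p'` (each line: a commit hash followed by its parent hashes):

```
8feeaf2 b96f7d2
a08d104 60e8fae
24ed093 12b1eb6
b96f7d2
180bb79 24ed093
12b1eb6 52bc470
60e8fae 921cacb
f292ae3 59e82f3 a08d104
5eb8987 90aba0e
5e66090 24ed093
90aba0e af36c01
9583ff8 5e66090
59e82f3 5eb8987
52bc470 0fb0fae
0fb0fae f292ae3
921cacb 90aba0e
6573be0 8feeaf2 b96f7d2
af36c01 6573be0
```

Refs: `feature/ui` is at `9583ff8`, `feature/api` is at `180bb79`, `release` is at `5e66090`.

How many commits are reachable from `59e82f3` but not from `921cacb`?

Reachable from 59e82f3: {59e82f3, 5eb8987, 6573be0, 8feeaf2, 90aba0e, af36c01, b96f7d2}.
Reachable from 921cacb: {6573be0, 8feeaf2, 90aba0e, 921cacb, af36c01, b96f7d2}.
In 59e82f3's history but not 921cacb's: {59e82f3, 5eb8987} — 2 commits.

2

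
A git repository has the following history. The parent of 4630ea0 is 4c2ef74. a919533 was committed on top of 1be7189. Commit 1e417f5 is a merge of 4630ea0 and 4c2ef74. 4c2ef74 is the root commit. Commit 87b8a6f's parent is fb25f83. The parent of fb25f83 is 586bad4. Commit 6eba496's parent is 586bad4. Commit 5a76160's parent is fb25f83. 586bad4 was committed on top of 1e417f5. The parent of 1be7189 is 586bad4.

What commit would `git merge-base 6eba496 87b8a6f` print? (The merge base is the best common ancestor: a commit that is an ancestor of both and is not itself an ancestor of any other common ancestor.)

Ancestors of 6eba496: {1e417f5, 4630ea0, 4c2ef74, 586bad4, 6eba496}.
Ancestors of 87b8a6f: {1e417f5, 4630ea0, 4c2ef74, 586bad4, 87b8a6f, fb25f83}.
Common ancestors: {1e417f5, 4630ea0, 4c2ef74, 586bad4}.
Among these, 586bad4 is not an ancestor of any other common ancestor — it is the merge base.

586bad4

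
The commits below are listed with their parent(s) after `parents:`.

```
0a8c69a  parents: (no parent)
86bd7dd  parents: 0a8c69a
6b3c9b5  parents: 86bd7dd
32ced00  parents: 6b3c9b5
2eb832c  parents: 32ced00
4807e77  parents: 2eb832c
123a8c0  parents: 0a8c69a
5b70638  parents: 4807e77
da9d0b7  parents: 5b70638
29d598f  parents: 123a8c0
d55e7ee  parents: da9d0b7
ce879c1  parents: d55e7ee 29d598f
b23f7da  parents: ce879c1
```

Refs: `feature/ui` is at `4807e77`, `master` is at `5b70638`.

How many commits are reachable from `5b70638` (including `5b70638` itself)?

Walking parent pointers from 5b70638: reachable set = {0a8c69a, 2eb832c, 32ced00, 4807e77, 5b70638, 6b3c9b5, 86bd7dd}.
That is 7 commits.

7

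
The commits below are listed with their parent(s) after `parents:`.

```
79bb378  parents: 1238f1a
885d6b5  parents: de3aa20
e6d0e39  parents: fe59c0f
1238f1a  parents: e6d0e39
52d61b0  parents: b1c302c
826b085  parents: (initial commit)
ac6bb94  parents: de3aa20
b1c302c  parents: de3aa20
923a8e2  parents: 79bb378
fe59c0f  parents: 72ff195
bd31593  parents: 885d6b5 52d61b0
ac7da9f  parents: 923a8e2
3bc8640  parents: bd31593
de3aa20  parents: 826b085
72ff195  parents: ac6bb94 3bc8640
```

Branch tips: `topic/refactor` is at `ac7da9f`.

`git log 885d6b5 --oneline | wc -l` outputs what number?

Walking parent pointers from 885d6b5: reachable set = {826b085, 885d6b5, de3aa20}.
That is 3 commits.

3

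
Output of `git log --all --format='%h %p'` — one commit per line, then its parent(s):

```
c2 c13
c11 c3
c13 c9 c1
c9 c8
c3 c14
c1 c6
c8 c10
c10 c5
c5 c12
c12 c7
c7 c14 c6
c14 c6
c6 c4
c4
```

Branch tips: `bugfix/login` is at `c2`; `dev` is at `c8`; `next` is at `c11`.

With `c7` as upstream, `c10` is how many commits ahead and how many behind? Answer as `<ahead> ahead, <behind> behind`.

Reachable from c10: {c10, c12, c14, c4, c5, c6, c7}.
Reachable from c7: {c14, c4, c6, c7}.
Only in c10's history (ahead): {c10, c12, c5} — 3.
Only in c7's history (behind): {} — 0.

3 ahead, 0 behind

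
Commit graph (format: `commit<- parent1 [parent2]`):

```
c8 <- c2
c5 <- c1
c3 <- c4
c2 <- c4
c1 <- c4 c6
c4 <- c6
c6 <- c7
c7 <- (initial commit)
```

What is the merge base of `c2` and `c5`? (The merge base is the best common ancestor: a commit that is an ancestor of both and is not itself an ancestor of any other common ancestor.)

Ancestors of c2: {c2, c4, c6, c7}.
Ancestors of c5: {c1, c4, c5, c6, c7}.
Common ancestors: {c4, c6, c7}.
Among these, c4 is not an ancestor of any other common ancestor — it is the merge base.

c4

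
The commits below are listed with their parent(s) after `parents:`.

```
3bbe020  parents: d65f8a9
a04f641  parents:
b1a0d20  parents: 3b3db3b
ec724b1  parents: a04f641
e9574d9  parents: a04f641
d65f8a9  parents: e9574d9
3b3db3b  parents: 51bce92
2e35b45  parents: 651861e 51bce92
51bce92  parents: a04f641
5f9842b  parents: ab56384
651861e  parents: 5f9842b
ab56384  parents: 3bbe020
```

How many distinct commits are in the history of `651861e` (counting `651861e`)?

Walking parent pointers from 651861e: reachable set = {3bbe020, 5f9842b, 651861e, a04f641, ab56384, d65f8a9, e9574d9}.
That is 7 commits.

7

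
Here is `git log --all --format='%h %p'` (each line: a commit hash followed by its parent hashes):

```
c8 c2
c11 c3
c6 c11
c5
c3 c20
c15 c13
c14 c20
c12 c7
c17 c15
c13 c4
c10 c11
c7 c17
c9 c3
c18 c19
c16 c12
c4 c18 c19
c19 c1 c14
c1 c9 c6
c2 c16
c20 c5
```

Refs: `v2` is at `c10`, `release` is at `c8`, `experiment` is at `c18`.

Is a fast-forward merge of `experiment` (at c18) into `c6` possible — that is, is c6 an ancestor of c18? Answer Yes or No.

Yes

A fast-forward from c6 to c18 is possible iff c6 is an ancestor of c18.
Ancestors of c18: {c1, c11, c14, c18, c19, c20, c3, c5, c6, c9}.
c6 is among them, so fast-forward is possible.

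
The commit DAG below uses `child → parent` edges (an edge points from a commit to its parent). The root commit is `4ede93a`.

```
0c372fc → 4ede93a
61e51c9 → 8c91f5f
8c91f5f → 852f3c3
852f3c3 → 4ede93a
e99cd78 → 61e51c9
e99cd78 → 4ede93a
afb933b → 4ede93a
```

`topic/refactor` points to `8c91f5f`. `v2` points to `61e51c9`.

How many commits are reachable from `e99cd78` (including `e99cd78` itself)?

5

Walking parent pointers from e99cd78: reachable set = {4ede93a, 61e51c9, 852f3c3, 8c91f5f, e99cd78}.
That is 5 commits.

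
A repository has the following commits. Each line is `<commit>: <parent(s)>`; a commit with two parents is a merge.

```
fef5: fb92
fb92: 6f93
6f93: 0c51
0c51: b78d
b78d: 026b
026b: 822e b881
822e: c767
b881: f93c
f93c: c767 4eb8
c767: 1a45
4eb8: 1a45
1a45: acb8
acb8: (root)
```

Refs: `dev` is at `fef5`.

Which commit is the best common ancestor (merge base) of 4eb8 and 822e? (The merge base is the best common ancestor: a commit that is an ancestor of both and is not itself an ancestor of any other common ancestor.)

Ancestors of 4eb8: {1a45, 4eb8, acb8}.
Ancestors of 822e: {1a45, 822e, acb8, c767}.
Common ancestors: {1a45, acb8}.
Among these, 1a45 is not an ancestor of any other common ancestor — it is the merge base.

1a45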